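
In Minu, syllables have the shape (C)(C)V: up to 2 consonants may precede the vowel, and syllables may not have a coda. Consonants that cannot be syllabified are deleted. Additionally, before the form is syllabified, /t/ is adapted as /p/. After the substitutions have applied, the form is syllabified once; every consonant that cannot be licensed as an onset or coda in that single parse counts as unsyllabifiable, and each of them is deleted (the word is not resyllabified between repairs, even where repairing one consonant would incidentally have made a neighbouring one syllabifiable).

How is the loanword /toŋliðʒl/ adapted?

poŋli

Substitution: /t/ → /p/, giving /poŋliðʒl/.
Syllabifying with onset maximization leaves /ð/, /ʒ/, /l/ stranded (no codas are permitted; onsets may contain at most 2 consonants).
Each unlicensed consonant is deleted: /ð/, /ʒ/, /l/.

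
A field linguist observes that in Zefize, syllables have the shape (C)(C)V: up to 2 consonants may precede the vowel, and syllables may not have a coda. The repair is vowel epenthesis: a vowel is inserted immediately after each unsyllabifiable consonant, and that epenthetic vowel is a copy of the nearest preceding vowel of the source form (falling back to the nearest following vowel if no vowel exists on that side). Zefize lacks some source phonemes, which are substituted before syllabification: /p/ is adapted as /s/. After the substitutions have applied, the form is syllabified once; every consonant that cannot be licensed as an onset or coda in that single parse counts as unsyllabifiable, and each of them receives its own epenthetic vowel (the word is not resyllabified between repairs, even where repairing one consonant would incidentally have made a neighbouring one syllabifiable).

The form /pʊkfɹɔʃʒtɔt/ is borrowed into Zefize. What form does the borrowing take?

Substitution: /p/ → /s/, giving /sʊkfɹɔʃʒtɔt/.
Under (C)(C)V, the unsyllabifiable consonants are /k/, /ʃ/, /t/ (no codas are permitted; onsets may contain at most 2 consonants).
Each unlicensed consonant becomes the onset of a new syllable: /k/ → /kʊ/, /ʃ/ → /ʃɔ/, /t/ → /tɔ/.

sʊkʊfɹɔʃɔʒtɔtɔ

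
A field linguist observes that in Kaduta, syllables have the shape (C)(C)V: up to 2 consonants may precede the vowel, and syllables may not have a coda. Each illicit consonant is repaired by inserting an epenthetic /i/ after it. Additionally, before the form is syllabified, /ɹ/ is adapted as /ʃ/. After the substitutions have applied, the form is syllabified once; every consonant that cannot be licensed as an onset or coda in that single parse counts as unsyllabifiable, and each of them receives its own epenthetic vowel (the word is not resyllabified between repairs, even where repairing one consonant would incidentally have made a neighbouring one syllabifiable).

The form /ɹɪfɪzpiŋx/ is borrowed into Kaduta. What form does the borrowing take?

Substitution: /ɹ/ → /ʃ/, giving /ʃɪfɪzpiŋx/.
Under (C)(C)V, the unsyllabifiable consonants are /ŋ/, /x/ (no codas are permitted; onsets may contain at most 2 consonants).
Epenthesis after each stranded consonant: /ŋ/ → /ŋi/, /x/ → /xi/.

ʃɪfɪzpiŋixi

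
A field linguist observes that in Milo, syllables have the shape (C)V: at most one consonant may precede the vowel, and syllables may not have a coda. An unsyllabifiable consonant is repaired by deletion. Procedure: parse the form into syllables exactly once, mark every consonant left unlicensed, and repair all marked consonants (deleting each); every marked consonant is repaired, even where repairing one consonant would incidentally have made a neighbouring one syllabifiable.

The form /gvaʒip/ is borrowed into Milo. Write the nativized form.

Under (C)V, the unsyllabifiable consonants are /g/, /p/ (no codas are permitted; onsets are limited to one consonant).
Deleting the stranded consonants removes /g/, /p/.

vaʒi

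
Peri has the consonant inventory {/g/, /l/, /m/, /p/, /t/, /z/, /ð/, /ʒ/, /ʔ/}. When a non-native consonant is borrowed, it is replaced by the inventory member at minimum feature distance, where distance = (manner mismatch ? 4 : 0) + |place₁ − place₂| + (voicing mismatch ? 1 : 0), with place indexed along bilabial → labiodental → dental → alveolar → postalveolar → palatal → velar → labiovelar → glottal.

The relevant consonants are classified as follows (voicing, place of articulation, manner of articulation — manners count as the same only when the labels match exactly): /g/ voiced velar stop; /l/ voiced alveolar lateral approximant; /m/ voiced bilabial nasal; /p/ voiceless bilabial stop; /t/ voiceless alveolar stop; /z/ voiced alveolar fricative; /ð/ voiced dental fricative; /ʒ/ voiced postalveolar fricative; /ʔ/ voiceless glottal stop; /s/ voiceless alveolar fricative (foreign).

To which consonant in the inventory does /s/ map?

/z/ is closest: same manner (fricative), place distance 0 (alveolar→alveolar), voicing differs (+1); total 1. Next closest is /ð/ at distance 2.

z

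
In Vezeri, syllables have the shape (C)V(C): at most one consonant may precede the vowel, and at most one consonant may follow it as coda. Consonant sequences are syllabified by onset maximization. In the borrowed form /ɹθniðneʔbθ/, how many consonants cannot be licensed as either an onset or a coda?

Syllabifying with onset maximization leaves /ɹ/, /θ/, /b/, /θ/ stranded (at most one coda consonant is licensed; onsets are limited to one consonant).

4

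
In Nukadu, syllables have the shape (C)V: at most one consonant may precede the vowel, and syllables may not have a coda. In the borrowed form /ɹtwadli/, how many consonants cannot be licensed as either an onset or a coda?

3

Under (C)V, the unsyllabifiable consonants are /ɹ/, /t/, /d/ (no codas are permitted; onsets are limited to one consonant).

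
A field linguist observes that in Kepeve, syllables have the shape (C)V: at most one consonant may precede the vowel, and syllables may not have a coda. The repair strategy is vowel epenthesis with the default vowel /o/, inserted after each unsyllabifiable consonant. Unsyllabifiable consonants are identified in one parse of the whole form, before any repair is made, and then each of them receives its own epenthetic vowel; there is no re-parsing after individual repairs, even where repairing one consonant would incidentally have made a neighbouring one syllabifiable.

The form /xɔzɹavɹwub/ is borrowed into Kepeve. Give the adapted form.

Under (C)V, the unsyllabifiable consonants are /z/, /v/, /ɹ/, /b/ (no codas are permitted; onsets are limited to one consonant).
Epenthesis after each stranded consonant: /z/ → /zo/, /v/ → /vo/, /ɹ/ → /ɹo/, /b/ → /bo/.

xɔzoɹavoɹowubo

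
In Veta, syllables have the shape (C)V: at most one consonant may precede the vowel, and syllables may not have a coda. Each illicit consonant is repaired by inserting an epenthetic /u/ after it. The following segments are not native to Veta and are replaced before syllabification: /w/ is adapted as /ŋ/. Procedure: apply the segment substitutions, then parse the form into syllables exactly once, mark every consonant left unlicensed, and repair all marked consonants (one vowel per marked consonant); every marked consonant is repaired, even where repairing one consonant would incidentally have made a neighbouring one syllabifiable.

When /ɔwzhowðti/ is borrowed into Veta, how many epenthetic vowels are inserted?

4

After substitution the input is /ɔŋzhoŋðti/.
The unsyllabifiable consonants are /ŋ/, /z/, /ŋ/, /ð/; each receives one epenthetic vowel.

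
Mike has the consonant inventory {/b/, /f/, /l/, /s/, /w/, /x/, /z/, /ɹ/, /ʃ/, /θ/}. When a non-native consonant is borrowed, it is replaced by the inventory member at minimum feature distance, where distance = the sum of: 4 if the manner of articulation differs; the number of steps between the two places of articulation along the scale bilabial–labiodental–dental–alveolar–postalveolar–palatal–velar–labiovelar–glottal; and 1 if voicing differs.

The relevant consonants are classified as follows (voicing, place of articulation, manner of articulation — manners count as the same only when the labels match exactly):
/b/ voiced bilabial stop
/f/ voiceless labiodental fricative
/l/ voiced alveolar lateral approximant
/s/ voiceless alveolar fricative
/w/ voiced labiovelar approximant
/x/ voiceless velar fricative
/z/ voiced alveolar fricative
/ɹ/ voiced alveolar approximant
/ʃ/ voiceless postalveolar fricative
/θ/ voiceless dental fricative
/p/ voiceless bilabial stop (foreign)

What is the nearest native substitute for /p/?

b

/b/ is closest: same manner (stop), place distance 0 (bilabial→bilabial), voicing differs (+1); total 1. Next closest is /f/ at distance 5.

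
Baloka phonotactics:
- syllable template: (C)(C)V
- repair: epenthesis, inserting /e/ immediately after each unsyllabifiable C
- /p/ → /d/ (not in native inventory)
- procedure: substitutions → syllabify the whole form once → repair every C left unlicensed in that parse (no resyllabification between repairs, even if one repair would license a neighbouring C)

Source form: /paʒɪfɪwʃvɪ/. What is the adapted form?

daʒɪfɪweʃvɪ

Substitution: /p/ → /d/, giving /daʒɪfɪwʃvɪ/.
Under (C)(C)V, the unsyllabifiable consonants are /w/ (no codas are permitted; onsets may contain at most 2 consonants).
Epenthesis after each stranded consonant: /w/ → /we/.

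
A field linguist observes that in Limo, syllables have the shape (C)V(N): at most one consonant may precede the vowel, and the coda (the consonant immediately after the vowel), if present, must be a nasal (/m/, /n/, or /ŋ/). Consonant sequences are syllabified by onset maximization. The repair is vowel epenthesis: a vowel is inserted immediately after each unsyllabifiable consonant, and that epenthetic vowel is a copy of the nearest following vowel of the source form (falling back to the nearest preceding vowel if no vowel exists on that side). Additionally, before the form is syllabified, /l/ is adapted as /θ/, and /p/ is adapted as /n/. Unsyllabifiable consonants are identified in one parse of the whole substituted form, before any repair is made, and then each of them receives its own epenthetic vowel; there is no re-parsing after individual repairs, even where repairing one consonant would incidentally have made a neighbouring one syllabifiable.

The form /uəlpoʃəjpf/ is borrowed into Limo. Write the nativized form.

uəθonoʃəjənəfə

Substitution: /l/ → /θ/, /p/ → /n/, giving /uəθnoʃəjnf/.
The consonants /θ/, /j/, /n/, /f/ cannot be parsed into a legal (C)V(N) syllable (only a nasal (/m/, /n/, or /ŋ/) is licensed in coda position; onsets are limited to one consonant).
Epenthesis after each stranded consonant: /θ/ → /θo/, /j/ → /jə/, /n/ → /nə/, /f/ → /fə/.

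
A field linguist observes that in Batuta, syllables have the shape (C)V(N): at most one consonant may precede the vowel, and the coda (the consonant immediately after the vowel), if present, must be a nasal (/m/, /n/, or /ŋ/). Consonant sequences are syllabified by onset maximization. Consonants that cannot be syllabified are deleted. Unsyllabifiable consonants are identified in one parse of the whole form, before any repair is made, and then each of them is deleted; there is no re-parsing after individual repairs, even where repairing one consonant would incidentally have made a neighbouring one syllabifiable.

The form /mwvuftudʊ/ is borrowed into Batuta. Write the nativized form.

vutudʊ

Syllabifying with onset maximization leaves /m/, /w/, /f/ stranded (only a nasal (/m/, /n/, or /ŋ/) is licensed in coda position; onsets are limited to one consonant).
Deletion applies to /m/, /w/, /f/.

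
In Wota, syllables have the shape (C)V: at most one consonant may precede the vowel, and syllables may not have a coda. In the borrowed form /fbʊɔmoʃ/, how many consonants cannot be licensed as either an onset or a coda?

Syllabifying with onset maximization leaves /f/, /ʃ/ stranded (no codas are permitted; onsets are limited to one consonant).

2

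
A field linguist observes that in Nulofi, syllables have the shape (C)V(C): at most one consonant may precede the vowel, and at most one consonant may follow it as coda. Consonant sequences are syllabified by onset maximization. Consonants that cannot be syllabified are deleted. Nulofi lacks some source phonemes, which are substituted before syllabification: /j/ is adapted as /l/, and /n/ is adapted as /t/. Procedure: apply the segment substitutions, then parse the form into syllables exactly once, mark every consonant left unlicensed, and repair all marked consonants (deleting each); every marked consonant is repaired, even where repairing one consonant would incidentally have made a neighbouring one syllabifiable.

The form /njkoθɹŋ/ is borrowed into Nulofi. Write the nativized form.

koθ

Substitution: /n/ → /t/, /j/ → /l/, giving /tlkoθɹŋ/.
Syllabifying with onset maximization leaves /t/, /l/, /ɹ/, /ŋ/ stranded (at most one coda consonant is licensed; onsets are limited to one consonant).
Deletion applies to /t/, /l/, /ɹ/, /ŋ/.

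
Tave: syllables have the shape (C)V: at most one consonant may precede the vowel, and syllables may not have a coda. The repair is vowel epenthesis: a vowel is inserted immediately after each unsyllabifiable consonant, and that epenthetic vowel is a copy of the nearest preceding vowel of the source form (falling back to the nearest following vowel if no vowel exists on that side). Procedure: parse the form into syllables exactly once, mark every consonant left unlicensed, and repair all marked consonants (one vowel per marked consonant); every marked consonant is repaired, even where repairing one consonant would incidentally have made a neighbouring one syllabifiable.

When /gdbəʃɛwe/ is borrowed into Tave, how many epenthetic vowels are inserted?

2

The unsyllabifiable consonants are /g/, /d/; each receives one epenthetic vowel.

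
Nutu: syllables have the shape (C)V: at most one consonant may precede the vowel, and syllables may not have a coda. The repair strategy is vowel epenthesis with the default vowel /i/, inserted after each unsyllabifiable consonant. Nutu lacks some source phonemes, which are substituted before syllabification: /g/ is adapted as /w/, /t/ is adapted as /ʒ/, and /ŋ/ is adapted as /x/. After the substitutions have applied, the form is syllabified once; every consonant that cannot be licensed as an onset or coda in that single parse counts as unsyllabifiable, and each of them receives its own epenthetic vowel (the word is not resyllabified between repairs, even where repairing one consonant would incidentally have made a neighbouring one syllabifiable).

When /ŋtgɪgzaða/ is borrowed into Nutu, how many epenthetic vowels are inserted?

3

After substitution the input is /xʒwɪwzaða/.
The unsyllabifiable consonants are /x/, /ʒ/, /w/; each receives one epenthetic vowel.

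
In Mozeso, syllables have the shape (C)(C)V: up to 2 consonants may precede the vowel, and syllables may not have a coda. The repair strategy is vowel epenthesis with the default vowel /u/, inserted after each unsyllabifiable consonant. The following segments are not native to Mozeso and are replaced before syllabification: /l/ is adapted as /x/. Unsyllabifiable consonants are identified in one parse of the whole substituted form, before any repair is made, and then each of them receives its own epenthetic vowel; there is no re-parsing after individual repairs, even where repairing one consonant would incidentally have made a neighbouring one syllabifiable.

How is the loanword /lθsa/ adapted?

xuθsa

Substitution: /l/ → /x/, giving /xθsa/.
The consonants /x/ cannot be parsed into a legal (C)(C)V syllable (no codas are permitted; onsets may contain at most 2 consonants).
Epenthesis after each stranded consonant: /x/ → /xu/.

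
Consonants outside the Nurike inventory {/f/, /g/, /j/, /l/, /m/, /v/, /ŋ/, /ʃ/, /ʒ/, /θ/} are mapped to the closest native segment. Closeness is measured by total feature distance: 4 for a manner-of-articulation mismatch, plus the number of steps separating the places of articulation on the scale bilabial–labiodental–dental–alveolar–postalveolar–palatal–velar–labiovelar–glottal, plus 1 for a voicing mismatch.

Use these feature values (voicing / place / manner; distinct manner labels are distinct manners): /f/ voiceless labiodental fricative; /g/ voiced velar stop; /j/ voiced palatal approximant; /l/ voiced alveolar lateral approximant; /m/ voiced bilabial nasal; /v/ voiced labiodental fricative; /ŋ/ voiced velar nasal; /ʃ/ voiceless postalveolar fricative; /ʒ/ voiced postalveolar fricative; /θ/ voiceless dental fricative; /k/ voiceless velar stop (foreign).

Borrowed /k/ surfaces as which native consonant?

/g/ is closest: same manner (stop), place distance 0 (velar→velar), voicing differs (+1); total 1. Next closest is /ŋ/ at distance 5.

g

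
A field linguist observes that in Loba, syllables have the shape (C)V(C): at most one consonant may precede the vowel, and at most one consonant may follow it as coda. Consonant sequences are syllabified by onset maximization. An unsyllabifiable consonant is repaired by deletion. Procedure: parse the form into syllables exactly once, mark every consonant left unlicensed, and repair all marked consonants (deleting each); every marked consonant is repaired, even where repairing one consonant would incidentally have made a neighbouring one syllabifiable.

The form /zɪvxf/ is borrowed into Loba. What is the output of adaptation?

zɪv

Under (C)V(C), the unsyllabifiable consonants are /x/, /f/ (at most one coda consonant is licensed; onsets are limited to one consonant).
Deleting the stranded consonants removes /x/, /f/.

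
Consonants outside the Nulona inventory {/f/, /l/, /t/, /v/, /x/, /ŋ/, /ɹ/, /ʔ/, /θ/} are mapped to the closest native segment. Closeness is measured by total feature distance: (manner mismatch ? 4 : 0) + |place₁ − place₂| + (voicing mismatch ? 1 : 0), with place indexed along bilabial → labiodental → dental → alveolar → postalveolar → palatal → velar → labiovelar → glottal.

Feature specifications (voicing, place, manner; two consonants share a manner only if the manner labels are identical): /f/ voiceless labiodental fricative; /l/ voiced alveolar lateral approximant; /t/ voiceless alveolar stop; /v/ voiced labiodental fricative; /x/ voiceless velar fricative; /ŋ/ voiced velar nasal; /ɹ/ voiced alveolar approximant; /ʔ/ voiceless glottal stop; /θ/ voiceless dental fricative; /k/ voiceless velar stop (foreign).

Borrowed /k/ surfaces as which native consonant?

/ʔ/ is closest: same manner (stop), place distance 2 (velar→glottal), same voicing; total 2. Next closest is /t/ at distance 3.

ʔ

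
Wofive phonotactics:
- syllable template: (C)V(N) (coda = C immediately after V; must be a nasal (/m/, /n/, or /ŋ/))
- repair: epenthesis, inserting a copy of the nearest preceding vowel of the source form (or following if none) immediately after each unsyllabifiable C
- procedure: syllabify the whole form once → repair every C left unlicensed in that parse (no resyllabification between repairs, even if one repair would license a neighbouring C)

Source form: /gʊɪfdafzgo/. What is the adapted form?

gʊɪfɪdafazago

The consonants /f/, /f/, /z/ cannot be parsed into a legal (C)V(N) syllable (only a nasal (/m/, /n/, or /ŋ/) is licensed in coda position; onsets are limited to one consonant).
Inserting the epenthetic vowel yields /f/ → /fɪ/, /f/ → /fa/, /z/ → /za/.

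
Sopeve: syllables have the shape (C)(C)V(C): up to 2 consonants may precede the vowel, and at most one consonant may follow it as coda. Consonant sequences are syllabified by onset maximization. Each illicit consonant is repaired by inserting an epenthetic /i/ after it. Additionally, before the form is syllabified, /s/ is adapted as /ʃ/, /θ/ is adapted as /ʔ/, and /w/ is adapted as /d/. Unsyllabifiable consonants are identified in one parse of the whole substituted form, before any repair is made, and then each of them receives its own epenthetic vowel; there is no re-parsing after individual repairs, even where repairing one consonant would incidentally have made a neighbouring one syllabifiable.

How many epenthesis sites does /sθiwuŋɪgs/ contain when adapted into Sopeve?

After substitution the input is /ʃʔiduŋɪgʃ/.
The unsyllabifiable consonants are /ʃ/; each receives one epenthetic vowel.

1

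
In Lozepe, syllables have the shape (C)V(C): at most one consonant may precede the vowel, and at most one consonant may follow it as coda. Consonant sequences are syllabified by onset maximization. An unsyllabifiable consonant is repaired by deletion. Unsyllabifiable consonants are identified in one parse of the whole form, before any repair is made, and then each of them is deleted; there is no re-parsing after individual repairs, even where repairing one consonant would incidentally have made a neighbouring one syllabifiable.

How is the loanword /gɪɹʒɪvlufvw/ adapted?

Syllabifying with onset maximization leaves /v/, /w/ stranded (at most one coda consonant is licensed; onsets are limited to one consonant).
Deleting the stranded consonants removes /v/, /w/.

gɪɹʒɪvluf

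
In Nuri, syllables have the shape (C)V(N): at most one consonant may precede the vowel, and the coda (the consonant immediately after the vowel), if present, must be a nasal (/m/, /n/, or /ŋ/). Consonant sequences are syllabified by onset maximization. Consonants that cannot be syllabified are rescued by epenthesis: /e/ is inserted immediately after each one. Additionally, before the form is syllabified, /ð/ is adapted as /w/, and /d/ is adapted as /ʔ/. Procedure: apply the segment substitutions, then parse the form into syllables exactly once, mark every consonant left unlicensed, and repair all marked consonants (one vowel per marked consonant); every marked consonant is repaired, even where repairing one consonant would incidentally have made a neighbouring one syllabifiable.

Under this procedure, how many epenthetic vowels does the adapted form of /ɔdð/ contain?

After substitution the input is /ɔʔw/.
The unsyllabifiable consonants are /ʔ/, /w/; each receives one epenthetic vowel.

2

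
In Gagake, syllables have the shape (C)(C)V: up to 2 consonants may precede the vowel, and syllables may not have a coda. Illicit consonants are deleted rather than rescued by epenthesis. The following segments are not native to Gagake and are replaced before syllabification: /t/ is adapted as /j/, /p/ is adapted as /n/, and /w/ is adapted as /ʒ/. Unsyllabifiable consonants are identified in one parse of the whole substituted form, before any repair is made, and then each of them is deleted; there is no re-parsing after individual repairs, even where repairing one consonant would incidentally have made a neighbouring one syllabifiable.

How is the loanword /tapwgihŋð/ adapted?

Substitution: /t/ → /j/, /p/ → /n/, /w/ → /ʒ/, giving /janʒgihŋð/.
The consonants /n/, /h/, /ŋ/, /ð/ cannot be parsed into a legal (C)(C)V syllable (no codas are permitted; onsets may contain at most 2 consonants).
Deletion applies to /n/, /h/, /ŋ/, /ð/.

jaʒgi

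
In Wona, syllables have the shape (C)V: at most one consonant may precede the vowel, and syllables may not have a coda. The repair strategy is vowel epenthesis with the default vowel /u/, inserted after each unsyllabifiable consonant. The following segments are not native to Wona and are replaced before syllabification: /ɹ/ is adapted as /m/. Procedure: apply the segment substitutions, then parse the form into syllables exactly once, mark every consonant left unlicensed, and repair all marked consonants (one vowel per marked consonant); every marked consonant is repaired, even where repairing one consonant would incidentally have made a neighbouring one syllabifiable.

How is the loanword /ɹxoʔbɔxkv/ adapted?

muxoʔubɔxukuvu

Substitution: /ɹ/ → /m/, giving /mxoʔbɔxkv/.
The consonants /m/, /ʔ/, /x/, /k/, /v/ cannot be parsed into a legal (C)V syllable (no codas are permitted; onsets are limited to one consonant).
Epenthesis after each stranded consonant: /m/ → /mu/, /ʔ/ → /ʔu/, /x/ → /xu/, /k/ → /ku/, /v/ → /vu/.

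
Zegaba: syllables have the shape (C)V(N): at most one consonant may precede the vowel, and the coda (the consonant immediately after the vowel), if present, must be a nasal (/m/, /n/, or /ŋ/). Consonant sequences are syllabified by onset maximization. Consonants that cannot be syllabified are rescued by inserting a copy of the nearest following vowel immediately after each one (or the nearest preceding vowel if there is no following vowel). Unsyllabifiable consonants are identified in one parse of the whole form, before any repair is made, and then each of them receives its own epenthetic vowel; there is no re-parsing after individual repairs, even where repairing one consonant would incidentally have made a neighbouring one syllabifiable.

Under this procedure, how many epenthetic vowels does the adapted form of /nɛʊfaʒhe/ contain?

1

The unsyllabifiable consonants are /ʒ/; each receives one epenthetic vowel.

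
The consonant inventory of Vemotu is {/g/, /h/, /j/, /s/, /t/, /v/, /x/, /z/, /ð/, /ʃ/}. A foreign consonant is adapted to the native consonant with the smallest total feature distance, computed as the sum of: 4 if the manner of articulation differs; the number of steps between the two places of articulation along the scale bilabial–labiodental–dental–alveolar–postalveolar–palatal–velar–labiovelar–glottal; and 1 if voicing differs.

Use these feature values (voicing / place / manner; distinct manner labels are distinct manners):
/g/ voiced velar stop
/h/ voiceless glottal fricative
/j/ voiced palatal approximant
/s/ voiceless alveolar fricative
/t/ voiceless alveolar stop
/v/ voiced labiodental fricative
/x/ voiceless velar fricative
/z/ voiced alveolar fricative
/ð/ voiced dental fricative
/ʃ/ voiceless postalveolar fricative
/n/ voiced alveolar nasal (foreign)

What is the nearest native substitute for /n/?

z

/z/ is closest: manner differs (nasal→fricative, +4), place distance 0 (alveolar→alveolar), same voicing; total 4. Next closest is /s/ at distance 5.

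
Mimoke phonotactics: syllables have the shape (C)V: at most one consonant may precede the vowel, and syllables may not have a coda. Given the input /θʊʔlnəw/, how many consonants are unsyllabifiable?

The consonants /ʔ/, /l/, /w/ cannot be parsed into a legal (C)V syllable (no codas are permitted; onsets are limited to one consonant).

3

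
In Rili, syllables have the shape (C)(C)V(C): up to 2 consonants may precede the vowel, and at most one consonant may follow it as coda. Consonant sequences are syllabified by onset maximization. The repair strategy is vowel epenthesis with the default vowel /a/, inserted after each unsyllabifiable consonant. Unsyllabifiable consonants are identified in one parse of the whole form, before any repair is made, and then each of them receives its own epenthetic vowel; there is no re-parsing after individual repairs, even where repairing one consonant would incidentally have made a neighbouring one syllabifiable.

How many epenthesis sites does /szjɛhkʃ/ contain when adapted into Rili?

3

The unsyllabifiable consonants are /s/, /k/, /ʃ/; each receives one epenthetic vowel.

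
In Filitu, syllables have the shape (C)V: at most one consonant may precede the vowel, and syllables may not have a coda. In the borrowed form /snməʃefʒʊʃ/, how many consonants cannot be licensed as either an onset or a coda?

4

Under (C)V, the unsyllabifiable consonants are /s/, /n/, /f/, /ʃ/ (no codas are permitted; onsets are limited to one consonant).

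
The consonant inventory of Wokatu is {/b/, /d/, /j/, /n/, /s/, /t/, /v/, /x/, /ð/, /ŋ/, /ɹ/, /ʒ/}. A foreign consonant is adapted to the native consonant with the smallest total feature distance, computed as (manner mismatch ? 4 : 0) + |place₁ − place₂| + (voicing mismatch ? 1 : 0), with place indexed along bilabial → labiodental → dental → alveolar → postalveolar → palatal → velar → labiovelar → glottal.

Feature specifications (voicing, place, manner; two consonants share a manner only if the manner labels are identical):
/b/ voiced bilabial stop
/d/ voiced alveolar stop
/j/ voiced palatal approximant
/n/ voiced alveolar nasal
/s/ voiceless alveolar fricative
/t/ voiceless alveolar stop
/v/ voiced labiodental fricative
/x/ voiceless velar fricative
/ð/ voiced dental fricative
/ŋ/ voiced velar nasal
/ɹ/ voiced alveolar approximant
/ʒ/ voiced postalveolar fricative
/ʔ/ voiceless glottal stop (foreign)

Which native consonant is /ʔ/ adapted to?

/t/ is closest: same manner (stop), place distance 5 (glottal→alveolar), same voicing; total 5. Next closest is /d/ at distance 6.

t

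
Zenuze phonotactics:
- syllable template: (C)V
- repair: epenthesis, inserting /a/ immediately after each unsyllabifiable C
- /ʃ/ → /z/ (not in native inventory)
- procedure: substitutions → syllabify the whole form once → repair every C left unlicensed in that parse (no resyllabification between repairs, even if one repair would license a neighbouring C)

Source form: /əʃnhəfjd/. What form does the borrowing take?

Substitution: /ʃ/ → /z/, giving /əznhəfjd/.
Under (C)V, the unsyllabifiable consonants are /z/, /n/, /f/, /j/, /d/ (no codas are permitted; onsets are limited to one consonant).
Inserting the epenthetic vowel yields /z/ → /za/, /n/ → /na/, /f/ → /fa/, /j/ → /ja/, /d/ → /da/.

əzanahəfajada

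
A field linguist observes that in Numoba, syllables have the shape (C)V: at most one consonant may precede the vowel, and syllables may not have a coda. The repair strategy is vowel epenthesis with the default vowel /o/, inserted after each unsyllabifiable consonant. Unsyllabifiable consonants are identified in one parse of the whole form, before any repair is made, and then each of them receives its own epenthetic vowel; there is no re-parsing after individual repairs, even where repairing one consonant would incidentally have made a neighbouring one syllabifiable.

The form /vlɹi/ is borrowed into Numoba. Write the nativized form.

voloɹi

The consonants /v/, /l/ cannot be parsed into a legal (C)V syllable (no codas are permitted; onsets are limited to one consonant).
Inserting the epenthetic vowel yields /v/ → /vo/, /l/ → /lo/.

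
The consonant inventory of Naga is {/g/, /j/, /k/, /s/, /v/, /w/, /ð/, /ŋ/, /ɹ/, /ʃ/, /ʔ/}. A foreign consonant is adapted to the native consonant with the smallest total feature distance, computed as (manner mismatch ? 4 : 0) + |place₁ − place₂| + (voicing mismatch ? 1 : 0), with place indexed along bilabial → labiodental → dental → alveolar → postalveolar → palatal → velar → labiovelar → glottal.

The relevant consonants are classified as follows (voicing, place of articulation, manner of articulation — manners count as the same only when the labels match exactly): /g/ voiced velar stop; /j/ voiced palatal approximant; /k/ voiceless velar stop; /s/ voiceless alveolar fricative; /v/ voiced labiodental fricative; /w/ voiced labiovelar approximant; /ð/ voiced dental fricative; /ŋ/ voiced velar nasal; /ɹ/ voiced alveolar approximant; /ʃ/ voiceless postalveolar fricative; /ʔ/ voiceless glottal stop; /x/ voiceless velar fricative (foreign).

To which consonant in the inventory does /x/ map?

ʃ

/ʃ/ is closest: same manner (fricative), place distance 2 (velar→postalveolar), same voicing; total 2. Next closest is /s/ at distance 3.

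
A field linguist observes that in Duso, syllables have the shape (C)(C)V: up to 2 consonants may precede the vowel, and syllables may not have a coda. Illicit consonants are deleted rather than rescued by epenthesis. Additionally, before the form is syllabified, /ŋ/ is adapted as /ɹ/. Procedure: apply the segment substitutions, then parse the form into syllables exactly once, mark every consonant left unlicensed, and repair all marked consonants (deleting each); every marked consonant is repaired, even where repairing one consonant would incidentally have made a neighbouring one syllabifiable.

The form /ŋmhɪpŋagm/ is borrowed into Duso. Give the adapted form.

Substitution: /ŋ/ → /ɹ/, giving /ɹmhɪpɹagm/.
Syllabifying with onset maximization leaves /ɹ/, /g/, /m/ stranded (no codas are permitted; onsets may contain at most 2 consonants).
Each unlicensed consonant is deleted: /ɹ/, /g/, /m/.

mhɪpɹa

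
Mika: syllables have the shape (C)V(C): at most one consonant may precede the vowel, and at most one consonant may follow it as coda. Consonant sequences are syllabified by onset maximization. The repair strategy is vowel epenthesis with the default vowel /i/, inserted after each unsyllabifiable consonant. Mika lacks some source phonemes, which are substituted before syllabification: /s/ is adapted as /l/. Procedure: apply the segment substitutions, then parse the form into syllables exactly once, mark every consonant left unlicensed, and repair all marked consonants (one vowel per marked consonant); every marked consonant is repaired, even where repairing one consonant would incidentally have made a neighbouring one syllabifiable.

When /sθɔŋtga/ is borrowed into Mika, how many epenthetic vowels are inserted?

2

After substitution the input is /lθɔŋtga/.
The unsyllabifiable consonants are /l/, /t/; each receives one epenthetic vowel.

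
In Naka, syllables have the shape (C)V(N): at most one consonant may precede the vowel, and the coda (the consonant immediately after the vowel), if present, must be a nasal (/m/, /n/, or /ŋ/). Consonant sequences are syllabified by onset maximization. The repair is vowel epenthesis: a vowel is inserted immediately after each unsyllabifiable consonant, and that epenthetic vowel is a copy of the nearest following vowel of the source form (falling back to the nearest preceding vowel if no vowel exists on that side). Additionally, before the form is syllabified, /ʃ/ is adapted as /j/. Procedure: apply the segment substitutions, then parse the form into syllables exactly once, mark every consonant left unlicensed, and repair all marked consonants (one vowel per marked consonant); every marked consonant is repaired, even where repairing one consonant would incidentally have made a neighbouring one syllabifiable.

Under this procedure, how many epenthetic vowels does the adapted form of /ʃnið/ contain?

2

After substitution the input is /jnið/.
The unsyllabifiable consonants are /j/, /ð/; each receives one epenthetic vowel.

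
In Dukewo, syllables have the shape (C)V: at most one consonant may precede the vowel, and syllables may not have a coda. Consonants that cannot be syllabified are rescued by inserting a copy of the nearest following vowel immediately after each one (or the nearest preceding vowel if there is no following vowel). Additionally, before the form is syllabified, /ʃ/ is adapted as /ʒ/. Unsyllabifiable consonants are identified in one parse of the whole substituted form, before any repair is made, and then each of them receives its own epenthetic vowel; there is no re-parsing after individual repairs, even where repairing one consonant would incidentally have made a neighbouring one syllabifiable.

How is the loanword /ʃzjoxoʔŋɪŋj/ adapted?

Substitution: /ʃ/ → /ʒ/, giving /ʒzjoxoʔŋɪŋj/.
Syllabifying with onset maximization leaves /ʒ/, /z/, /ʔ/, /ŋ/, /j/ stranded (no codas are permitted; onsets are limited to one consonant).
Inserting the epenthetic vowel yields /ʒ/ → /ʒo/, /z/ → /zo/, /ʔ/ → /ʔɪ/, /ŋ/ → /ŋɪ/, /j/ → /jɪ/.

ʒozojoxoʔɪŋɪŋɪjɪ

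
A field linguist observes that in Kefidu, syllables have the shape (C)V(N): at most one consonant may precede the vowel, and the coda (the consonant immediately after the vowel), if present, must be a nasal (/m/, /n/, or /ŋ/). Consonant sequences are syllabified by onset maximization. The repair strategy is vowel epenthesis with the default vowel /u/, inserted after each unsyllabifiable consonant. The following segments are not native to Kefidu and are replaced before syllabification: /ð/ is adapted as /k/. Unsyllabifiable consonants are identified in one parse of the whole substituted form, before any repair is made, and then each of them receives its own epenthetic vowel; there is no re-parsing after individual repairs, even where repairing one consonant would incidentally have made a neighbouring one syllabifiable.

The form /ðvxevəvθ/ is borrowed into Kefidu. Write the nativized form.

kuvuxevəvuθu

Substitution: /ð/ → /k/, giving /kvxevəvθ/.
Under (C)V(N), the unsyllabifiable consonants are /k/, /v/, /v/, /θ/ (only a nasal (/m/, /n/, or /ŋ/) is licensed in coda position; onsets are limited to one consonant).
Each unlicensed consonant becomes the onset of a new syllable: /k/ → /ku/, /v/ → /vu/, /v/ → /vu/, /θ/ → /θu/.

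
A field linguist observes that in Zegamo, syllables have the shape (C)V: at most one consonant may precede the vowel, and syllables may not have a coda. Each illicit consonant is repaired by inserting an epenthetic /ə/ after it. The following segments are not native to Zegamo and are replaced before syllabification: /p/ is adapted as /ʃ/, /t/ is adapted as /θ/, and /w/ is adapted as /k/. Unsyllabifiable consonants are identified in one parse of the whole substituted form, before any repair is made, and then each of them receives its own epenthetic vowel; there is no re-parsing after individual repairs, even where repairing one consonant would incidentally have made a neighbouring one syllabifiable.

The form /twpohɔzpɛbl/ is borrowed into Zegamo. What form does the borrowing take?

θəkəʃohɔzəʃɛbələ

Substitution: /t/ → /θ/, /w/ → /k/, /p/ → /ʃ/, giving /θkʃohɔzʃɛbl/.
Syllabifying with onset maximization leaves /θ/, /k/, /z/, /b/, /l/ stranded (no codas are permitted; onsets are limited to one consonant).
Epenthesis after each stranded consonant: /θ/ → /θə/, /k/ → /kə/, /z/ → /zə/, /b/ → /bə/, /l/ → /lə/.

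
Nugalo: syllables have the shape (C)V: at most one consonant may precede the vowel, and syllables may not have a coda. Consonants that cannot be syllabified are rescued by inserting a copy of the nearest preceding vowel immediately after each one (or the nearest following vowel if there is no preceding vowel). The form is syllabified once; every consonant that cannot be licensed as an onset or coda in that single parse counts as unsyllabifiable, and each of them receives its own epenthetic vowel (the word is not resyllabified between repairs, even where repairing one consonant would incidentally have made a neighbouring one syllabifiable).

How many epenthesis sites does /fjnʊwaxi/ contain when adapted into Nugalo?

2

The unsyllabifiable consonants are /f/, /j/; each receives one epenthetic vowel.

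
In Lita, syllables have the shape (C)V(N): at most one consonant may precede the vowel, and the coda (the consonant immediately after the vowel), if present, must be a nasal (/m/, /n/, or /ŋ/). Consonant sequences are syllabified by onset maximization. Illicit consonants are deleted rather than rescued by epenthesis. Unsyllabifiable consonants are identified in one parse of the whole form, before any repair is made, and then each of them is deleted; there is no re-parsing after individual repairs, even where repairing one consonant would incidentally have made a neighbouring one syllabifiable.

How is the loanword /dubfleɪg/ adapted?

Under (C)V(N), the unsyllabifiable consonants are /b/, /f/, /g/ (only a nasal (/m/, /n/, or /ŋ/) is licensed in coda position; onsets are limited to one consonant).
Each unlicensed consonant is deleted: /b/, /f/, /g/.

duleɪ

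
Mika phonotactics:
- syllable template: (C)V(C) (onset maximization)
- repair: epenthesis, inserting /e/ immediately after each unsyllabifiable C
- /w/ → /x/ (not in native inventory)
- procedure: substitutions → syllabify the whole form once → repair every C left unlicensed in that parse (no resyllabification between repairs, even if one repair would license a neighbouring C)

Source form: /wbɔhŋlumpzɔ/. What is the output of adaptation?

Substitution: /w/ → /x/, giving /xbɔhŋlumpzɔ/.
Syllabifying with onset maximization leaves /x/, /ŋ/, /p/ stranded (at most one coda consonant is licensed; onsets are limited to one consonant).
Inserting the epenthetic vowel yields /x/ → /xe/, /ŋ/ → /ŋe/, /p/ → /pe/.

xebɔhŋelumpezɔ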